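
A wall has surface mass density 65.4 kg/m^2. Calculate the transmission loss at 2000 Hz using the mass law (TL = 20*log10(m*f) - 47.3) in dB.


Given values:
  m = 65.4 kg/m^2, f = 2000 Hz
Formula: TL = 20 * log10(m * f) - 47.3
Compute m * f = 65.4 * 2000 = 130800.0
Compute log10(130800.0) = 5.116608
Compute 20 * 5.116608 = 102.3322
TL = 102.3322 - 47.3 = 55.03

55.03 dB


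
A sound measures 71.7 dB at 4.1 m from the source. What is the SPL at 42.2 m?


Given values:
  SPL1 = 71.7 dB, r1 = 4.1 m, r2 = 42.2 m
Formula: SPL2 = SPL1 - 20 * log10(r2 / r1)
Compute ratio: r2 / r1 = 42.2 / 4.1 = 10.2927
Compute log10: log10(10.2927) = 1.012529
Compute drop: 20 * 1.012529 = 20.2506
SPL2 = 71.7 - 20.2506 = 51.45

51.45 dB


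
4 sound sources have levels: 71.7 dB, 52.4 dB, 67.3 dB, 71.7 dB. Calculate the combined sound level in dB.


Formula: L_total = 10 * log10( sum(10^(Li/10)) )
  Source 1: 10^(71.7/10) = 14791083.8817
  Source 2: 10^(52.4/10) = 173780.0829
  Source 3: 10^(67.3/10) = 5370317.9637
  Source 4: 10^(71.7/10) = 14791083.8817
Sum of linear values = 35126265.81
L_total = 10 * log10(35126265.81) = 75.46

75.46 dB


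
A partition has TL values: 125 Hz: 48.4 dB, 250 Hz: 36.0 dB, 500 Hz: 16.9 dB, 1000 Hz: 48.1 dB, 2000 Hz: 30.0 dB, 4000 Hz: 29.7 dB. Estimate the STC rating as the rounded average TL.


Given TL values at each frequency:
  125 Hz: 48.4 dB
  250 Hz: 36.0 dB
  500 Hz: 16.9 dB
  1000 Hz: 48.1 dB
  2000 Hz: 30.0 dB
  4000 Hz: 29.7 dB
Formula: STC ~ round(average of TL values)
Sum = 48.4 + 36.0 + 16.9 + 48.1 + 30.0 + 29.7 = 209.1
Average = 209.1 / 6 = 34.85
Rounded: 35

35


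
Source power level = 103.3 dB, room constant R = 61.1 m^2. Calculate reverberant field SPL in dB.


Given values:
  Lw = 103.3 dB, R = 61.1 m^2
Formula: SPL = Lw + 10 * log10(4 / R)
Compute 4 / R = 4 / 61.1 = 0.065466
Compute 10 * log10(0.065466) = -11.8398
SPL = 103.3 + (-11.8398) = 91.46

91.46 dB


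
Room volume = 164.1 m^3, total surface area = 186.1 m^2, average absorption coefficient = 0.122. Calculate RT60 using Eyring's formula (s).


Given values:
  V = 164.1 m^3, S = 186.1 m^2, alpha = 0.122
Formula: RT60 = 0.161 * V / (-S * ln(1 - alpha))
Compute ln(1 - 0.122) = ln(0.878) = -0.130109
Denominator: -186.1 * -0.130109 = 24.2133
Numerator: 0.161 * 164.1 = 26.4201
RT60 = 26.4201 / 24.2133 = 1.091

1.091 s


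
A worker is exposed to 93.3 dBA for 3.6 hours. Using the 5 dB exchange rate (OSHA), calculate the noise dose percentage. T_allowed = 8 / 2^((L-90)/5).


Given values:
  L = 93.3 dBA, T = 3.6 hours
Formula: T_allowed = 8 / 2^((L - 90) / 5)
Compute exponent: (93.3 - 90) / 5 = 0.66
Compute 2^(0.66) = 1.580083
T_allowed = 8 / 1.580083 = 5.063025 hours
Dose = (T / T_allowed) * 100
Dose = (3.6 / 5.063025) * 100 = 71.1

71.1 %


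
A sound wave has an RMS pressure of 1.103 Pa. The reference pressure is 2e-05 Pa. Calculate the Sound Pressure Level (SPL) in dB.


Given values:
  p = 1.103 Pa
  p_ref = 2e-05 Pa
Formula: SPL = 20 * log10(p / p_ref)
Compute ratio: p / p_ref = 1.103 / 2e-05 = 55150
Compute log10: log10(55150) = 4.741546
Multiply: SPL = 20 * 4.741546 = 94.83

94.83 dB


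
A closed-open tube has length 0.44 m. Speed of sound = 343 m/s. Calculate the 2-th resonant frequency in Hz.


Given values:
  Tube type: closed-open, L = 0.44 m, c = 343 m/s, n = 2
Formula: f_n = (2n - 1) * c / (4 * L)
Compute 2n - 1 = 2*2 - 1 = 3
Compute 4 * L = 4 * 0.44 = 1.76
f = 3 * 343 / 1.76
f = 584.66

584.66 Hz


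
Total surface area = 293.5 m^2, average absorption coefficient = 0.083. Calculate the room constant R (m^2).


Given values:
  S = 293.5 m^2, alpha = 0.083
Formula: R = S * alpha / (1 - alpha)
Numerator: 293.5 * 0.083 = 24.3605
Denominator: 1 - 0.083 = 0.917
R = 24.3605 / 0.917 = 26.57

26.57 m^2


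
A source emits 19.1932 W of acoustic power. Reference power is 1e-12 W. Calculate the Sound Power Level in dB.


Given values:
  W = 19.1932 W
  W_ref = 1e-12 W
Formula: SWL = 10 * log10(W / W_ref)
Compute ratio: W / W_ref = 19193200000000
Compute log10: log10(19193200000000) = 13.283147
Multiply: SWL = 10 * 13.283147 = 132.83

132.83 dB


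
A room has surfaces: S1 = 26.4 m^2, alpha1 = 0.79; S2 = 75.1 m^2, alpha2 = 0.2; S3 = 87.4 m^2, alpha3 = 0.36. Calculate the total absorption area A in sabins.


Given surfaces:
  Surface 1: 26.4 * 0.79 = 20.856
  Surface 2: 75.1 * 0.2 = 15.02
  Surface 3: 87.4 * 0.36 = 31.464
Formula: A = sum(Si * alpha_i)
A = 20.856 + 15.02 + 31.464
A = 67.34

67.34 sabins


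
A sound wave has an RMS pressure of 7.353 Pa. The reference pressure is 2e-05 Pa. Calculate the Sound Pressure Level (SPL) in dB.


Given values:
  p = 7.353 Pa
  p_ref = 2e-05 Pa
Formula: SPL = 20 * log10(p / p_ref)
Compute ratio: p / p_ref = 7.353 / 2e-05 = 367650
Compute log10: log10(367650) = 5.565435
Multiply: SPL = 20 * 5.565435 = 111.31

111.31 dB


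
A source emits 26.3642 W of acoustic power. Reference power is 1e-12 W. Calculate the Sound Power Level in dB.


Given values:
  W = 26.3642 W
  W_ref = 1e-12 W
Formula: SWL = 10 * log10(W / W_ref)
Compute ratio: W / W_ref = 26364200000000
Compute log10: log10(26364200000000) = 13.421015
Multiply: SWL = 10 * 13.421015 = 134.21

134.21 dB


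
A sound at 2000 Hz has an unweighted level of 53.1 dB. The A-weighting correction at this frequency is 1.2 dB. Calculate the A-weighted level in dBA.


Given values:
  SPL = 53.1 dB
  A-weighting at 2000 Hz = 1.2 dB
Formula: L_A = SPL + A_weight
L_A = 53.1 + (1.2)
L_A = 54.3

54.3 dBA


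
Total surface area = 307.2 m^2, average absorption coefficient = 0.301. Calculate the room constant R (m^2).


Given values:
  S = 307.2 m^2, alpha = 0.301
Formula: R = S * alpha / (1 - alpha)
Numerator: 307.2 * 0.301 = 92.4672
Denominator: 1 - 0.301 = 0.699
R = 92.4672 / 0.699 = 132.28

132.28 m^2


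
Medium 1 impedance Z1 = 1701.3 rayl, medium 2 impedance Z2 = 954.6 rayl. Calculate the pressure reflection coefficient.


Given values:
  Z1 = 1701.3 rayl, Z2 = 954.6 rayl
Formula: R = (Z2 - Z1) / (Z2 + Z1)
Numerator: Z2 - Z1 = 954.6 - 1701.3 = -746.7
Denominator: Z2 + Z1 = 954.6 + 1701.3 = 2655.9
R = -746.7 / 2655.9 = -0.2811

-0.2811


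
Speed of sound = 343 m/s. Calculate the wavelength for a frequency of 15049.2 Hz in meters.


Given values:
  c = 343 m/s, f = 15049.2 Hz
Formula: lambda = c / f
lambda = 343 / 15049.2
lambda = 0.0228

0.0228 m


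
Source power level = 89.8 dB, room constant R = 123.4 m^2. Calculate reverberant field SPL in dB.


Given values:
  Lw = 89.8 dB, R = 123.4 m^2
Formula: SPL = Lw + 10 * log10(4 / R)
Compute 4 / R = 4 / 123.4 = 0.032415
Compute 10 * log10(0.032415) = -14.8925
SPL = 89.8 + (-14.8925) = 74.91

74.91 dB


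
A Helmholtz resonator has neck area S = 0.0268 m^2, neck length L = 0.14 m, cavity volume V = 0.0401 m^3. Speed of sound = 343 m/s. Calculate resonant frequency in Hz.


Given values:
  S = 0.0268 m^2, L = 0.14 m, V = 0.0401 m^3, c = 343 m/s
Formula: f = (c / (2*pi)) * sqrt(S / (V * L))
Compute V * L = 0.0401 * 0.14 = 0.005614
Compute S / (V * L) = 0.0268 / 0.005614 = 4.7738
Compute sqrt(4.7738) = 2.184903
Compute c / (2*pi) = 343 / 6.283185 = 54.590148
f = 54.590148 * 2.184903 = 119.27

119.27 Hz


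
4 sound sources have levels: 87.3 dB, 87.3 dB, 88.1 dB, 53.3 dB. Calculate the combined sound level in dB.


Formula: L_total = 10 * log10( sum(10^(Li/10)) )
  Source 1: 10^(87.3/10) = 537031796.3703
  Source 2: 10^(87.3/10) = 537031796.3703
  Source 3: 10^(88.1/10) = 645654229.0347
  Source 4: 10^(53.3/10) = 213796.209
Sum of linear values = 1719931617.9843
L_total = 10 * log10(1719931617.9843) = 92.36

92.36 dB


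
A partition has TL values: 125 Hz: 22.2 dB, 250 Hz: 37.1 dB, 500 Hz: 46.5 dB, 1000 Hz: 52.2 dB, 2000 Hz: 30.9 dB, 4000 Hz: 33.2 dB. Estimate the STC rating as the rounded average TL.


Given TL values at each frequency:
  125 Hz: 22.2 dB
  250 Hz: 37.1 dB
  500 Hz: 46.5 dB
  1000 Hz: 52.2 dB
  2000 Hz: 30.9 dB
  4000 Hz: 33.2 dB
Formula: STC ~ round(average of TL values)
Sum = 22.2 + 37.1 + 46.5 + 52.2 + 30.9 + 33.2 = 222.1
Average = 222.1 / 6 = 37.02
Rounded: 37

37


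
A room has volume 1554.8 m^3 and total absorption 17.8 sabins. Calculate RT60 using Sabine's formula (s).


Given values:
  V = 1554.8 m^3
  A = 17.8 sabins
Formula: RT60 = 0.161 * V / A
Numerator: 0.161 * 1554.8 = 250.3228
RT60 = 250.3228 / 17.8 = 14.063

14.063 s


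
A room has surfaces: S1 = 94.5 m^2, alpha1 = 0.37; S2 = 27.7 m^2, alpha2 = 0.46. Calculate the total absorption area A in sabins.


Given surfaces:
  Surface 1: 94.5 * 0.37 = 34.965
  Surface 2: 27.7 * 0.46 = 12.742
Formula: A = sum(Si * alpha_i)
A = 34.965 + 12.742
A = 47.71

47.71 sabins


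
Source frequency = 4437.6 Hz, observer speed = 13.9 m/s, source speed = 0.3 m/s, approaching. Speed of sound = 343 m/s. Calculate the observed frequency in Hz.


Given values:
  f_s = 4437.6 Hz, v_o = 13.9 m/s, v_s = 0.3 m/s
  Direction: approaching
Formula: f_o = f_s * (c + v_o) / (c - v_s)
Numerator: c + v_o = 343 + 13.9 = 356.9
Denominator: c - v_s = 343 - 0.3 = 342.7
f_o = 4437.6 * 356.9 / 342.7 = 4621.47

4621.47 Hz


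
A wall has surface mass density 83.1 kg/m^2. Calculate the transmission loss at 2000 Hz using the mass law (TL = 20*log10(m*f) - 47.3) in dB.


Given values:
  m = 83.1 kg/m^2, f = 2000 Hz
Formula: TL = 20 * log10(m * f) - 47.3
Compute m * f = 83.1 * 2000 = 166200.0
Compute log10(166200.0) = 5.220631
Compute 20 * 5.220631 = 104.4126
TL = 104.4126 - 47.3 = 57.11

57.11 dB


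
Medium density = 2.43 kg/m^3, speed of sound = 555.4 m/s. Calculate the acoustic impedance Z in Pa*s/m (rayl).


Given values:
  rho = 2.43 kg/m^3
  c = 555.4 m/s
Formula: Z = rho * c
Z = 2.43 * 555.4
Z = 1349.62

1349.62 rayl


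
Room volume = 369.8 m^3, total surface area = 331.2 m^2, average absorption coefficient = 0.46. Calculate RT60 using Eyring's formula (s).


Given values:
  V = 369.8 m^3, S = 331.2 m^2, alpha = 0.46
Formula: RT60 = 0.161 * V / (-S * ln(1 - alpha))
Compute ln(1 - 0.46) = ln(0.54) = -0.616186
Denominator: -331.2 * -0.616186 = 204.0808
Numerator: 0.161 * 369.8 = 59.5378
RT60 = 59.5378 / 204.0808 = 0.292

0.292 s


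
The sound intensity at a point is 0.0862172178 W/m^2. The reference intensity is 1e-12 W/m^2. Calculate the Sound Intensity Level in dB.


Given values:
  I = 0.0862172178 W/m^2
  I_ref = 1e-12 W/m^2
Formula: SIL = 10 * log10(I / I_ref)
Compute ratio: I / I_ref = 86217217800
Compute log10: log10(86217217800) = 10.935594
Multiply: SIL = 10 * 10.935594 = 109.36

109.36 dB


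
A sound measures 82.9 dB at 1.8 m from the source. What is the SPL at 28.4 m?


Given values:
  SPL1 = 82.9 dB, r1 = 1.8 m, r2 = 28.4 m
Formula: SPL2 = SPL1 - 20 * log10(r2 / r1)
Compute ratio: r2 / r1 = 28.4 / 1.8 = 15.7778
Compute log10: log10(15.7778) = 1.198046
Compute drop: 20 * 1.198046 = 23.9609
SPL2 = 82.9 - 23.9609 = 58.94

58.94 dB


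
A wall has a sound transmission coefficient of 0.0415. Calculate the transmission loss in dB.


Given values:
  tau = 0.0415
Formula: TL = 10 * log10(1 / tau)
Compute 1 / tau = 1 / 0.0415 = 24.0964
Compute log10(24.0964) = 1.381952
TL = 10 * 1.381952 = 13.82

13.82 dB


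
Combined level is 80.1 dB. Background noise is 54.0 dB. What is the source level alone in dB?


Given values:
  L_total = 80.1 dB, L_bg = 54.0 dB
Formula: L_source = 10 * log10(10^(L_total/10) - 10^(L_bg/10))
Convert to linear:
  10^(80.1/10) = 102329299.2281
  10^(54.0/10) = 251188.6432
Difference: 102329299.2281 - 251188.6432 = 102078110.5849
L_source = 10 * log10(102078110.5849) = 80.09

80.09 dB


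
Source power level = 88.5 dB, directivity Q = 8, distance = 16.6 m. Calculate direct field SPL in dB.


Given values:
  Lw = 88.5 dB, Q = 8, r = 16.6 m
Formula: SPL = Lw + 10 * log10(Q / (4 * pi * r^2))
Compute 4 * pi * r^2 = 4 * pi * 16.6^2 = 3462.7891
Compute Q / denom = 8 / 3462.7891 = 0.00231028
Compute 10 * log10(0.00231028) = -26.3634
SPL = 88.5 + (-26.3634) = 62.14

62.14 dB


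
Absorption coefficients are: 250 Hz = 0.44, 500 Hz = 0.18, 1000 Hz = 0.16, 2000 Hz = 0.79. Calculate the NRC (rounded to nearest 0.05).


Given values:
  a_250 = 0.44, a_500 = 0.18
  a_1000 = 0.16, a_2000 = 0.79
Formula: NRC = (a250 + a500 + a1000 + a2000) / 4
Sum = 0.44 + 0.18 + 0.16 + 0.79 = 1.57
NRC = 1.57 / 4 = 0.3925
Rounded to nearest 0.05: 0.4

0.4


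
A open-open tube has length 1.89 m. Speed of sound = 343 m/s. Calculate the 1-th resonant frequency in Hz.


Given values:
  Tube type: open-open, L = 1.89 m, c = 343 m/s, n = 1
Formula: f_n = n * c / (2 * L)
Compute 2 * L = 2 * 1.89 = 3.78
f = 1 * 343 / 3.78
f = 90.74

90.74 Hz


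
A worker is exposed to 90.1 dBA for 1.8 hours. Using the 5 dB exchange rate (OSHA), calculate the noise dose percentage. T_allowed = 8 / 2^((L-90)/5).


Given values:
  L = 90.1 dBA, T = 1.8 hours
Formula: T_allowed = 8 / 2^((L - 90) / 5)
Compute exponent: (90.1 - 90) / 5 = 0.02
Compute 2^(0.02) = 1.013959
T_allowed = 8 / 1.013959 = 7.889865 hours
Dose = (T / T_allowed) * 100
Dose = (1.8 / 7.889865) * 100 = 22.81

22.81 %


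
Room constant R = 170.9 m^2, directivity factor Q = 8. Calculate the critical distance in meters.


Given values:
  R = 170.9 m^2, Q = 8
Formula: d_c = 0.141 * sqrt(Q * R)
Compute Q * R = 8 * 170.9 = 1367.2
Compute sqrt(1367.2) = 36.9757
d_c = 0.141 * 36.9757 = 5.214

5.214 m


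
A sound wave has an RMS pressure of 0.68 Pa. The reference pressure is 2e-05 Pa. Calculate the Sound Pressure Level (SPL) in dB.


Given values:
  p = 0.68 Pa
  p_ref = 2e-05 Pa
Formula: SPL = 20 * log10(p / p_ref)
Compute ratio: p / p_ref = 0.68 / 2e-05 = 34000
Compute log10: log10(34000) = 4.531479
Multiply: SPL = 20 * 4.531479 = 90.63

90.63 dB


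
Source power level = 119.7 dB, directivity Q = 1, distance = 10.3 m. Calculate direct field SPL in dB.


Given values:
  Lw = 119.7 dB, Q = 1, r = 10.3 m
Formula: SPL = Lw + 10 * log10(Q / (4 * pi * r^2))
Compute 4 * pi * r^2 = 4 * pi * 10.3^2 = 1333.1663
Compute Q / denom = 1 / 1333.1663 = 0.00075009
Compute 10 * log10(0.00075009) = -31.2489
SPL = 119.7 + (-31.2489) = 88.45

88.45 dB


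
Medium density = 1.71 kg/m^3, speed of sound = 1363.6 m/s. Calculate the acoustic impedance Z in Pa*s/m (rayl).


Given values:
  rho = 1.71 kg/m^3
  c = 1363.6 m/s
Formula: Z = rho * c
Z = 1.71 * 1363.6
Z = 2331.76

2331.76 rayl


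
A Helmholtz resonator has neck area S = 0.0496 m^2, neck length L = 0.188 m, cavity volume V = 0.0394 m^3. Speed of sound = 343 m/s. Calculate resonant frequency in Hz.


Given values:
  S = 0.0496 m^2, L = 0.188 m, V = 0.0394 m^3, c = 343 m/s
Formula: f = (c / (2*pi)) * sqrt(S / (V * L))
Compute V * L = 0.0394 * 0.188 = 0.0074072
Compute S / (V * L) = 0.0496 / 0.0074072 = 6.6962
Compute sqrt(6.6962) = 2.587702
Compute c / (2*pi) = 343 / 6.283185 = 54.590148
f = 54.590148 * 2.587702 = 141.26

141.26 Hz


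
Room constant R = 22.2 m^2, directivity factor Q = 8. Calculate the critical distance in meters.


Given values:
  R = 22.2 m^2, Q = 8
Formula: d_c = 0.141 * sqrt(Q * R)
Compute Q * R = 8 * 22.2 = 177.6
Compute sqrt(177.6) = 13.3267
d_c = 0.141 * 13.3267 = 1.879

1.879 m


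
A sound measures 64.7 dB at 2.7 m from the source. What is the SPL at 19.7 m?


Given values:
  SPL1 = 64.7 dB, r1 = 2.7 m, r2 = 19.7 m
Formula: SPL2 = SPL1 - 20 * log10(r2 / r1)
Compute ratio: r2 / r1 = 19.7 / 2.7 = 7.2963
Compute log10: log10(7.2963) = 0.863103
Compute drop: 20 * 0.863103 = 17.2621
SPL2 = 64.7 - 17.2621 = 47.44

47.44 dB


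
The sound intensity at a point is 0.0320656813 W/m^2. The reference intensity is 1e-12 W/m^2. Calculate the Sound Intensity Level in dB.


Given values:
  I = 0.0320656813 W/m^2
  I_ref = 1e-12 W/m^2
Formula: SIL = 10 * log10(I / I_ref)
Compute ratio: I / I_ref = 32065681300
Compute log10: log10(32065681300) = 10.50604
Multiply: SIL = 10 * 10.50604 = 105.06

105.06 dB


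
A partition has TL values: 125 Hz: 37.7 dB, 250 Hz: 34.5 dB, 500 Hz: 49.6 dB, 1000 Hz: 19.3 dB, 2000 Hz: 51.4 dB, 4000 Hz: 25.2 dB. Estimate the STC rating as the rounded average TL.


Given TL values at each frequency:
  125 Hz: 37.7 dB
  250 Hz: 34.5 dB
  500 Hz: 49.6 dB
  1000 Hz: 19.3 dB
  2000 Hz: 51.4 dB
  4000 Hz: 25.2 dB
Formula: STC ~ round(average of TL values)
Sum = 37.7 + 34.5 + 49.6 + 19.3 + 51.4 + 25.2 = 217.7
Average = 217.7 / 6 = 36.28
Rounded: 36

36


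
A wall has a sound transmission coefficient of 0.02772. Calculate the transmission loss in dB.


Given values:
  tau = 0.02772
Formula: TL = 10 * log10(1 / tau)
Compute 1 / tau = 1 / 0.02772 = 36.075
Compute log10(36.075) = 1.557206
TL = 10 * 1.557206 = 15.57

15.57 dB


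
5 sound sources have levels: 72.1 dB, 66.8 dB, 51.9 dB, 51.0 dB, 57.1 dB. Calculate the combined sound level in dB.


Formula: L_total = 10 * log10( sum(10^(Li/10)) )
  Source 1: 10^(72.1/10) = 16218100.9736
  Source 2: 10^(66.8/10) = 4786300.9232
  Source 3: 10^(51.9/10) = 154881.6619
  Source 4: 10^(51.0/10) = 125892.5412
  Source 5: 10^(57.1/10) = 512861.384
Sum of linear values = 21798037.4839
L_total = 10 * log10(21798037.4839) = 73.38

73.38 dB


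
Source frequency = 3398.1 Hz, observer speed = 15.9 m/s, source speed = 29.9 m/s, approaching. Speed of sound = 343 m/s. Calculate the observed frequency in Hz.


Given values:
  f_s = 3398.1 Hz, v_o = 15.9 m/s, v_s = 29.9 m/s
  Direction: approaching
Formula: f_o = f_s * (c + v_o) / (c - v_s)
Numerator: c + v_o = 343 + 15.9 = 358.9
Denominator: c - v_s = 343 - 29.9 = 313.1
f_o = 3398.1 * 358.9 / 313.1 = 3895.17

3895.17 Hz


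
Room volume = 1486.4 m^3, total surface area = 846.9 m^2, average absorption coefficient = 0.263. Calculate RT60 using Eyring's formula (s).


Given values:
  V = 1486.4 m^3, S = 846.9 m^2, alpha = 0.263
Formula: RT60 = 0.161 * V / (-S * ln(1 - alpha))
Compute ln(1 - 0.263) = ln(0.737) = -0.305167
Denominator: -846.9 * -0.305167 = 258.4459
Numerator: 0.161 * 1486.4 = 239.3104
RT60 = 239.3104 / 258.4459 = 0.926

0.926 s


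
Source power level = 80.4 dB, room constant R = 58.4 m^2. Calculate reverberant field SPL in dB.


Given values:
  Lw = 80.4 dB, R = 58.4 m^2
Formula: SPL = Lw + 10 * log10(4 / R)
Compute 4 / R = 4 / 58.4 = 0.068493
Compute 10 * log10(0.068493) = -11.6435
SPL = 80.4 + (-11.6435) = 68.76

68.76 dB


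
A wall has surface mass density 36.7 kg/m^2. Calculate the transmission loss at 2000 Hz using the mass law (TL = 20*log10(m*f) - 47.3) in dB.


Given values:
  m = 36.7 kg/m^2, f = 2000 Hz
Formula: TL = 20 * log10(m * f) - 47.3
Compute m * f = 36.7 * 2000 = 73400.0
Compute log10(73400.0) = 4.865696
Compute 20 * 4.865696 = 97.3139
TL = 97.3139 - 47.3 = 50.01

50.01 dB


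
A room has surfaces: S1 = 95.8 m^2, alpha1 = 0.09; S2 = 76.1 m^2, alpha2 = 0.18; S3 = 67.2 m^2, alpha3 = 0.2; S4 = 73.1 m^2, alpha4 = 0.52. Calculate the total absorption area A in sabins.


Given surfaces:
  Surface 1: 95.8 * 0.09 = 8.622
  Surface 2: 76.1 * 0.18 = 13.698
  Surface 3: 67.2 * 0.2 = 13.44
  Surface 4: 73.1 * 0.52 = 38.012
Formula: A = sum(Si * alpha_i)
A = 8.622 + 13.698 + 13.44 + 38.012
A = 73.77

73.77 sabins


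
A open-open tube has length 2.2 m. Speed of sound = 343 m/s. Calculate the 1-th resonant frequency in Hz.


Given values:
  Tube type: open-open, L = 2.2 m, c = 343 m/s, n = 1
Formula: f_n = n * c / (2 * L)
Compute 2 * L = 2 * 2.2 = 4.4
f = 1 * 343 / 4.4
f = 77.95

77.95 Hz


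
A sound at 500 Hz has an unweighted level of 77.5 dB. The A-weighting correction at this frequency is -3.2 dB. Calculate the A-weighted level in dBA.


Given values:
  SPL = 77.5 dB
  A-weighting at 500 Hz = -3.2 dB
Formula: L_A = SPL + A_weight
L_A = 77.5 + (-3.2)
L_A = 74.3

74.3 dBA


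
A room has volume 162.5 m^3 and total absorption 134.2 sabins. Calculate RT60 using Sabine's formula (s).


Given values:
  V = 162.5 m^3
  A = 134.2 sabins
Formula: RT60 = 0.161 * V / A
Numerator: 0.161 * 162.5 = 26.1625
RT60 = 26.1625 / 134.2 = 0.195

0.195 s


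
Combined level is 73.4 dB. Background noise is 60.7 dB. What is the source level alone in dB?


Given values:
  L_total = 73.4 dB, L_bg = 60.7 dB
Formula: L_source = 10 * log10(10^(L_total/10) - 10^(L_bg/10))
Convert to linear:
  10^(73.4/10) = 21877616.2395
  10^(60.7/10) = 1174897.5549
Difference: 21877616.2395 - 1174897.5549 = 20702718.6846
L_source = 10 * log10(20702718.6846) = 73.16

73.16 dB


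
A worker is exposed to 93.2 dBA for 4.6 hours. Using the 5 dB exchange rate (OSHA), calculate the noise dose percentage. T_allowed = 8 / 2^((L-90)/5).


Given values:
  L = 93.2 dBA, T = 4.6 hours
Formula: T_allowed = 8 / 2^((L - 90) / 5)
Compute exponent: (93.2 - 90) / 5 = 0.64
Compute 2^(0.64) = 1.558329
T_allowed = 8 / 1.558329 = 5.133704 hours
Dose = (T / T_allowed) * 100
Dose = (4.6 / 5.133704) * 100 = 89.6

89.6 %


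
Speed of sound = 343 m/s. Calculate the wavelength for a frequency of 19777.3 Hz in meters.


Given values:
  c = 343 m/s, f = 19777.3 Hz
Formula: lambda = c / f
lambda = 343 / 19777.3
lambda = 0.0173

0.0173 m


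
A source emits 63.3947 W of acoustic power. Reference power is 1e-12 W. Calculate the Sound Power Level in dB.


Given values:
  W = 63.3947 W
  W_ref = 1e-12 W
Formula: SWL = 10 * log10(W / W_ref)
Compute ratio: W / W_ref = 63394700000000
Compute log10: log10(63394700000000) = 13.802053
Multiply: SWL = 10 * 13.802053 = 138.02

138.02 dB


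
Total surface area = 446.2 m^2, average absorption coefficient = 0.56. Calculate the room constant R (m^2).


Given values:
  S = 446.2 m^2, alpha = 0.56
Formula: R = S * alpha / (1 - alpha)
Numerator: 446.2 * 0.56 = 249.872
Denominator: 1 - 0.56 = 0.44
R = 249.872 / 0.44 = 567.89

567.89 m^2


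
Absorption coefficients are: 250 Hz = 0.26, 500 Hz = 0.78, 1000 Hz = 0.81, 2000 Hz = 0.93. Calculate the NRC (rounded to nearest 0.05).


Given values:
  a_250 = 0.26, a_500 = 0.78
  a_1000 = 0.81, a_2000 = 0.93
Formula: NRC = (a250 + a500 + a1000 + a2000) / 4
Sum = 0.26 + 0.78 + 0.81 + 0.93 = 2.78
NRC = 2.78 / 4 = 0.695
Rounded to nearest 0.05: 0.7

0.7


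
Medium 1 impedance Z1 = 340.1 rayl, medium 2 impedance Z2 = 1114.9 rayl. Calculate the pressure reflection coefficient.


Given values:
  Z1 = 340.1 rayl, Z2 = 1114.9 rayl
Formula: R = (Z2 - Z1) / (Z2 + Z1)
Numerator: Z2 - Z1 = 1114.9 - 340.1 = 774.8
Denominator: Z2 + Z1 = 1114.9 + 340.1 = 1455.0
R = 774.8 / 1455.0 = 0.5325

0.5325


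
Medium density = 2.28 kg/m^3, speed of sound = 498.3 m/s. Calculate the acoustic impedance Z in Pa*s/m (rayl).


Given values:
  rho = 2.28 kg/m^3
  c = 498.3 m/s
Formula: Z = rho * c
Z = 2.28 * 498.3
Z = 1136.12

1136.12 rayl


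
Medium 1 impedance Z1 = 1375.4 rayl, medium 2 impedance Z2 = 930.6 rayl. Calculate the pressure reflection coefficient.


Given values:
  Z1 = 1375.4 rayl, Z2 = 930.6 rayl
Formula: R = (Z2 - Z1) / (Z2 + Z1)
Numerator: Z2 - Z1 = 930.6 - 1375.4 = -444.8
Denominator: Z2 + Z1 = 930.6 + 1375.4 = 2306.0
R = -444.8 / 2306.0 = -0.1929

-0.1929


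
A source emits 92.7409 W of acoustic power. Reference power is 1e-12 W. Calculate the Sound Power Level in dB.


Given values:
  W = 92.7409 W
  W_ref = 1e-12 W
Formula: SWL = 10 * log10(W / W_ref)
Compute ratio: W / W_ref = 92740900000000
Compute log10: log10(92740900000000) = 13.967271
Multiply: SWL = 10 * 13.967271 = 139.67

139.67 dB


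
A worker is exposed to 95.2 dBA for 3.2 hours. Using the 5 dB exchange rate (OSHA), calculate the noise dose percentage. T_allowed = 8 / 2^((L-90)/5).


Given values:
  L = 95.2 dBA, T = 3.2 hours
Formula: T_allowed = 8 / 2^((L - 90) / 5)
Compute exponent: (95.2 - 90) / 5 = 1.04
Compute 2^(1.04) = 2.056228
T_allowed = 8 / 2.056228 = 3.890619 hours
Dose = (T / T_allowed) * 100
Dose = (3.2 / 3.890619) * 100 = 82.25

82.25 %


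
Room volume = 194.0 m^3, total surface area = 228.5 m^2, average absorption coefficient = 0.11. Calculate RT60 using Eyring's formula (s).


Given values:
  V = 194.0 m^3, S = 228.5 m^2, alpha = 0.11
Formula: RT60 = 0.161 * V / (-S * ln(1 - alpha))
Compute ln(1 - 0.11) = ln(0.89) = -0.116534
Denominator: -228.5 * -0.116534 = 26.628
Numerator: 0.161 * 194.0 = 31.234
RT60 = 31.234 / 26.628 = 1.173

1.173 s


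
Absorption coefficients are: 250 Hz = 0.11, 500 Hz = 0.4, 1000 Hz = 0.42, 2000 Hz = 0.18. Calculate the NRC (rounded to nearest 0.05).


Given values:
  a_250 = 0.11, a_500 = 0.4
  a_1000 = 0.42, a_2000 = 0.18
Formula: NRC = (a250 + a500 + a1000 + a2000) / 4
Sum = 0.11 + 0.4 + 0.42 + 0.18 = 1.11
NRC = 1.11 / 4 = 0.2775
Rounded to nearest 0.05: 0.3

0.3


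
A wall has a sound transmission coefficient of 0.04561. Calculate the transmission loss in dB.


Given values:
  tau = 0.04561
Formula: TL = 10 * log10(1 / tau)
Compute 1 / tau = 1 / 0.04561 = 21.925
Compute log10(21.925) = 1.34094
TL = 10 * 1.34094 = 13.41

13.41 dB


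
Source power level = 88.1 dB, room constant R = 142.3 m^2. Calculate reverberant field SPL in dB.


Given values:
  Lw = 88.1 dB, R = 142.3 m^2
Formula: SPL = Lw + 10 * log10(4 / R)
Compute 4 / R = 4 / 142.3 = 0.02811
Compute 10 * log10(0.02811) = -15.5114
SPL = 88.1 + (-15.5114) = 72.59

72.59 dB


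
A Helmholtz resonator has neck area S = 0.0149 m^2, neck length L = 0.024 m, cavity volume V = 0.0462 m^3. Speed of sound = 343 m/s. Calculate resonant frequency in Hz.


Given values:
  S = 0.0149 m^2, L = 0.024 m, V = 0.0462 m^3, c = 343 m/s
Formula: f = (c / (2*pi)) * sqrt(S / (V * L))
Compute V * L = 0.0462 * 0.024 = 0.0011088
Compute S / (V * L) = 0.0149 / 0.0011088 = 13.438
Compute sqrt(13.438) = 3.665788
Compute c / (2*pi) = 343 / 6.283185 = 54.590148
f = 54.590148 * 3.665788 = 200.12

200.12 Hz


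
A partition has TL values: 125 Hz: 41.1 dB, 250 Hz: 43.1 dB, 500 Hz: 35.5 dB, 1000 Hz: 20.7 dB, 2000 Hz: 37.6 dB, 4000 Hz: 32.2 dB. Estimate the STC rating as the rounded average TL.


Given TL values at each frequency:
  125 Hz: 41.1 dB
  250 Hz: 43.1 dB
  500 Hz: 35.5 dB
  1000 Hz: 20.7 dB
  2000 Hz: 37.6 dB
  4000 Hz: 32.2 dB
Formula: STC ~ round(average of TL values)
Sum = 41.1 + 43.1 + 35.5 + 20.7 + 37.6 + 32.2 = 210.2
Average = 210.2 / 6 = 35.03
Rounded: 35

35


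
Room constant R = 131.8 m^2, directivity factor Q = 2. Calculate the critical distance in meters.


Given values:
  R = 131.8 m^2, Q = 2
Formula: d_c = 0.141 * sqrt(Q * R)
Compute Q * R = 2 * 131.8 = 263.6
Compute sqrt(263.6) = 16.2358
d_c = 0.141 * 16.2358 = 2.289

2.289 m


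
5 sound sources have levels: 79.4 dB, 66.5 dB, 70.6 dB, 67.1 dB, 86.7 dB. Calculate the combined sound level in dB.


Formula: L_total = 10 * log10( sum(10^(Li/10)) )
  Source 1: 10^(79.4/10) = 87096358.9956
  Source 2: 10^(66.5/10) = 4466835.9215
  Source 3: 10^(70.6/10) = 11481536.215
  Source 4: 10^(67.1/10) = 5128613.8399
  Source 5: 10^(86.7/10) = 467735141.2872
Sum of linear values = 575908486.2592
L_total = 10 * log10(575908486.2592) = 87.6

87.6 dB


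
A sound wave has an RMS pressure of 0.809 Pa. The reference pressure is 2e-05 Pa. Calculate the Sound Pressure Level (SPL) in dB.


Given values:
  p = 0.809 Pa
  p_ref = 2e-05 Pa
Formula: SPL = 20 * log10(p / p_ref)
Compute ratio: p / p_ref = 0.809 / 2e-05 = 40450
Compute log10: log10(40450) = 4.606919
Multiply: SPL = 20 * 4.606919 = 92.14

92.14 dB


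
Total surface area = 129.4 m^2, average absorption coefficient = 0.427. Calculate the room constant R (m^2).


Given values:
  S = 129.4 m^2, alpha = 0.427
Formula: R = S * alpha / (1 - alpha)
Numerator: 129.4 * 0.427 = 55.2538
Denominator: 1 - 0.427 = 0.573
R = 55.2538 / 0.573 = 96.43

96.43 m^2


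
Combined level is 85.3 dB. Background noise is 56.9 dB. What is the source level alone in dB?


Given values:
  L_total = 85.3 dB, L_bg = 56.9 dB
Formula: L_source = 10 * log10(10^(L_total/10) - 10^(L_bg/10))
Convert to linear:
  10^(85.3/10) = 338844156.1392
  10^(56.9/10) = 489778.8194
Difference: 338844156.1392 - 489778.8194 = 338354377.3198
L_source = 10 * log10(338354377.3198) = 85.29

85.29 dB


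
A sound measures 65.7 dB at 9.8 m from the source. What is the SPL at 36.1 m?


Given values:
  SPL1 = 65.7 dB, r1 = 9.8 m, r2 = 36.1 m
Formula: SPL2 = SPL1 - 20 * log10(r2 / r1)
Compute ratio: r2 / r1 = 36.1 / 9.8 = 3.6837
Compute log10: log10(3.6837) = 0.566284
Compute drop: 20 * 0.566284 = 11.3257
SPL2 = 65.7 - 11.3257 = 54.37

54.37 dB


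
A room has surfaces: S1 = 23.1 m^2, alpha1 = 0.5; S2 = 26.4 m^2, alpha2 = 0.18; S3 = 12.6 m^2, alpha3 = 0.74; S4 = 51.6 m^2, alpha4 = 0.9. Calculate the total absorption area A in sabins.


Given surfaces:
  Surface 1: 23.1 * 0.5 = 11.55
  Surface 2: 26.4 * 0.18 = 4.752
  Surface 3: 12.6 * 0.74 = 9.324
  Surface 4: 51.6 * 0.9 = 46.44
Formula: A = sum(Si * alpha_i)
A = 11.55 + 4.752 + 9.324 + 46.44
A = 72.07

72.07 sabins


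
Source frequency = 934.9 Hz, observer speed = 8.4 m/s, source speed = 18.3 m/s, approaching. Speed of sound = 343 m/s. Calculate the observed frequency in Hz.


Given values:
  f_s = 934.9 Hz, v_o = 8.4 m/s, v_s = 18.3 m/s
  Direction: approaching
Formula: f_o = f_s * (c + v_o) / (c - v_s)
Numerator: c + v_o = 343 + 8.4 = 351.4
Denominator: c - v_s = 343 - 18.3 = 324.7
f_o = 934.9 * 351.4 / 324.7 = 1011.78

1011.78 Hz


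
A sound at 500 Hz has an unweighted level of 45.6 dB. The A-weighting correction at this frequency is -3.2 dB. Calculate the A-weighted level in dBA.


Given values:
  SPL = 45.6 dB
  A-weighting at 500 Hz = -3.2 dB
Formula: L_A = SPL + A_weight
L_A = 45.6 + (-3.2)
L_A = 42.4

42.4 dBA


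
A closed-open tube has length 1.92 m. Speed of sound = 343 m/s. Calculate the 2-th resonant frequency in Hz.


Given values:
  Tube type: closed-open, L = 1.92 m, c = 343 m/s, n = 2
Formula: f_n = (2n - 1) * c / (4 * L)
Compute 2n - 1 = 2*2 - 1 = 3
Compute 4 * L = 4 * 1.92 = 7.68
f = 3 * 343 / 7.68
f = 133.98

133.98 Hz


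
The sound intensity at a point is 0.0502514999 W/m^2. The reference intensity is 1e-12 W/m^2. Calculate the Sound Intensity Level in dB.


Given values:
  I = 0.0502514999 W/m^2
  I_ref = 1e-12 W/m^2
Formula: SIL = 10 * log10(I / I_ref)
Compute ratio: I / I_ref = 50251499900
Compute log10: log10(50251499900) = 10.701149
Multiply: SIL = 10 * 10.701149 = 107.01

107.01 dB


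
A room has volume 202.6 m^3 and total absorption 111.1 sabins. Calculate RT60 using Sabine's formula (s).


Given values:
  V = 202.6 m^3
  A = 111.1 sabins
Formula: RT60 = 0.161 * V / A
Numerator: 0.161 * 202.6 = 32.6186
RT60 = 32.6186 / 111.1 = 0.294

0.294 s


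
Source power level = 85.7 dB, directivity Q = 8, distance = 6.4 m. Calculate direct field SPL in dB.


Given values:
  Lw = 85.7 dB, Q = 8, r = 6.4 m
Formula: SPL = Lw + 10 * log10(Q / (4 * pi * r^2))
Compute 4 * pi * r^2 = 4 * pi * 6.4^2 = 514.7185
Compute Q / denom = 8 / 514.7185 = 0.01554248
Compute 10 * log10(0.01554248) = -18.0848
SPL = 85.7 + (-18.0848) = 67.62

67.62 dB


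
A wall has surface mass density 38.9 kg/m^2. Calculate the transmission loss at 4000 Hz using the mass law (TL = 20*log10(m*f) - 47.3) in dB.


Given values:
  m = 38.9 kg/m^2, f = 4000 Hz
Formula: TL = 20 * log10(m * f) - 47.3
Compute m * f = 38.9 * 4000 = 155600.0
Compute log10(155600.0) = 5.19201
Compute 20 * 5.19201 = 103.8402
TL = 103.8402 - 47.3 = 56.54

56.54 dB


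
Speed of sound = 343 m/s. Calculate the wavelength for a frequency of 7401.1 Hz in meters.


Given values:
  c = 343 m/s, f = 7401.1 Hz
Formula: lambda = c / f
lambda = 343 / 7401.1
lambda = 0.0463

0.0463 m


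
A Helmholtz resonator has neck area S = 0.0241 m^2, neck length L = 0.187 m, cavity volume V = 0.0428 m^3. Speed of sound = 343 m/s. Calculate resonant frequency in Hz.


Given values:
  S = 0.0241 m^2, L = 0.187 m, V = 0.0428 m^3, c = 343 m/s
Formula: f = (c / (2*pi)) * sqrt(S / (V * L))
Compute V * L = 0.0428 * 0.187 = 0.0080036
Compute S / (V * L) = 0.0241 / 0.0080036 = 3.0111
Compute sqrt(3.0111) = 1.735252
Compute c / (2*pi) = 343 / 6.283185 = 54.590148
f = 54.590148 * 1.735252 = 94.73

94.73 Hz


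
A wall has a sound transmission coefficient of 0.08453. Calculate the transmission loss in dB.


Given values:
  tau = 0.08453
Formula: TL = 10 * log10(1 / tau)
Compute 1 / tau = 1 / 0.08453 = 11.8301
Compute log10(11.8301) = 1.072988
TL = 10 * 1.072988 = 10.73

10.73 dB


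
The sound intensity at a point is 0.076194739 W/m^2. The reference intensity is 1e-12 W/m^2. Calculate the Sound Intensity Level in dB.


Given values:
  I = 0.076194739 W/m^2
  I_ref = 1e-12 W/m^2
Formula: SIL = 10 * log10(I / I_ref)
Compute ratio: I / I_ref = 76194739000
Compute log10: log10(76194739000) = 10.881925
Multiply: SIL = 10 * 10.881925 = 108.82

108.82 dB


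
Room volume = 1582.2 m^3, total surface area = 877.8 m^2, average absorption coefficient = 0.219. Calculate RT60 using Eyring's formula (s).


Given values:
  V = 1582.2 m^3, S = 877.8 m^2, alpha = 0.219
Formula: RT60 = 0.161 * V / (-S * ln(1 - alpha))
Compute ln(1 - 0.219) = ln(0.781) = -0.24718
Denominator: -877.8 * -0.24718 = 216.9746
Numerator: 0.161 * 1582.2 = 254.7342
RT60 = 254.7342 / 216.9746 = 1.174

1.174 s


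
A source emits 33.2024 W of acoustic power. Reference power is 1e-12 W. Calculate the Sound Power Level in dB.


Given values:
  W = 33.2024 W
  W_ref = 1e-12 W
Formula: SWL = 10 * log10(W / W_ref)
Compute ratio: W / W_ref = 33202400000000
Compute log10: log10(33202400000000) = 13.521169
Multiply: SWL = 10 * 13.521169 = 135.21

135.21 dB


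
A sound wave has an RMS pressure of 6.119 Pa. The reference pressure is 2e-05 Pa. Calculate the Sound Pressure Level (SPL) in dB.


Given values:
  p = 6.119 Pa
  p_ref = 2e-05 Pa
Formula: SPL = 20 * log10(p / p_ref)
Compute ratio: p / p_ref = 6.119 / 2e-05 = 305950
Compute log10: log10(305950) = 5.48565
Multiply: SPL = 20 * 5.48565 = 109.71

109.71 dB


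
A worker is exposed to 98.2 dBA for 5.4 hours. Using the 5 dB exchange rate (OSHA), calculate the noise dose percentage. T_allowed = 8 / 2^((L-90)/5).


Given values:
  L = 98.2 dBA, T = 5.4 hours
Formula: T_allowed = 8 / 2^((L - 90) / 5)
Compute exponent: (98.2 - 90) / 5 = 1.64
Compute 2^(1.64) = 3.116658
T_allowed = 8 / 3.116658 = 2.566852 hours
Dose = (T / T_allowed) * 100
Dose = (5.4 / 2.566852) * 100 = 210.37

210.37 %


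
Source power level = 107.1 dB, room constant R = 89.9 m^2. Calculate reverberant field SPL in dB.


Given values:
  Lw = 107.1 dB, R = 89.9 m^2
Formula: SPL = Lw + 10 * log10(4 / R)
Compute 4 / R = 4 / 89.9 = 0.044494
Compute 10 * log10(0.044494) = -13.517
SPL = 107.1 + (-13.517) = 93.58

93.58 dB


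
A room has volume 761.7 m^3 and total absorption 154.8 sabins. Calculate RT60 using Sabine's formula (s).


Given values:
  V = 761.7 m^3
  A = 154.8 sabins
Formula: RT60 = 0.161 * V / A
Numerator: 0.161 * 761.7 = 122.6337
RT60 = 122.6337 / 154.8 = 0.792

0.792 s


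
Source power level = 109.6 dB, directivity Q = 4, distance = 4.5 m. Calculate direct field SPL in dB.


Given values:
  Lw = 109.6 dB, Q = 4, r = 4.5 m
Formula: SPL = Lw + 10 * log10(Q / (4 * pi * r^2))
Compute 4 * pi * r^2 = 4 * pi * 4.5^2 = 254.469
Compute Q / denom = 4 / 254.469 = 0.01571901
Compute 10 * log10(0.01571901) = -18.0357
SPL = 109.6 + (-18.0357) = 91.56

91.56 dB


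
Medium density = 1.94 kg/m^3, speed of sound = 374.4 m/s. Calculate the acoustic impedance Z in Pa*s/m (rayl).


Given values:
  rho = 1.94 kg/m^3
  c = 374.4 m/s
Formula: Z = rho * c
Z = 1.94 * 374.4
Z = 726.34

726.34 rayl


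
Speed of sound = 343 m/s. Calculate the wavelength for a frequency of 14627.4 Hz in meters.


Given values:
  c = 343 m/s, f = 14627.4 Hz
Formula: lambda = c / f
lambda = 343 / 14627.4
lambda = 0.0234

0.0234 m


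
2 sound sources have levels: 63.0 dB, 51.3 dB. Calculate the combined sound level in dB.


Formula: L_total = 10 * log10( sum(10^(Li/10)) )
  Source 1: 10^(63.0/10) = 1995262.315
  Source 2: 10^(51.3/10) = 134896.2883
Sum of linear values = 2130158.6033
L_total = 10 * log10(2130158.6033) = 63.28

63.28 dB


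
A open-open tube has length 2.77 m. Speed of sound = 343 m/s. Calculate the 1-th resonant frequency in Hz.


Given values:
  Tube type: open-open, L = 2.77 m, c = 343 m/s, n = 1
Formula: f_n = n * c / (2 * L)
Compute 2 * L = 2 * 2.77 = 5.54
f = 1 * 343 / 5.54
f = 61.91

61.91 Hz


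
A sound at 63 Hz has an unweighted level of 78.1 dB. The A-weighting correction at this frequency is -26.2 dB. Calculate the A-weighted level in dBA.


Given values:
  SPL = 78.1 dB
  A-weighting at 63 Hz = -26.2 dB
Formula: L_A = SPL + A_weight
L_A = 78.1 + (-26.2)
L_A = 51.9

51.9 dBA


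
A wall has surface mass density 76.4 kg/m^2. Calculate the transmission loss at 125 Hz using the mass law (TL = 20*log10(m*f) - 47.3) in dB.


Given values:
  m = 76.4 kg/m^2, f = 125 Hz
Formula: TL = 20 * log10(m * f) - 47.3
Compute m * f = 76.4 * 125 = 9550.0
Compute log10(9550.0) = 3.980003
Compute 20 * 3.980003 = 79.6001
TL = 79.6001 - 47.3 = 32.3

32.3 dB


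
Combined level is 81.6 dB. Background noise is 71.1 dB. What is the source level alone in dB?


Given values:
  L_total = 81.6 dB, L_bg = 71.1 dB
Formula: L_source = 10 * log10(10^(L_total/10) - 10^(L_bg/10))
Convert to linear:
  10^(81.6/10) = 144543977.0746
  10^(71.1/10) = 12882495.5169
Difference: 144543977.0746 - 12882495.5169 = 131661481.5577
L_source = 10 * log10(131661481.5577) = 81.19

81.19 dB


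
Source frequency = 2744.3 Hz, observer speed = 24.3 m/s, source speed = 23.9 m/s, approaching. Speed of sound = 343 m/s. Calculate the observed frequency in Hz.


Given values:
  f_s = 2744.3 Hz, v_o = 24.3 m/s, v_s = 23.9 m/s
  Direction: approaching
Formula: f_o = f_s * (c + v_o) / (c - v_s)
Numerator: c + v_o = 343 + 24.3 = 367.3
Denominator: c - v_s = 343 - 23.9 = 319.1
f_o = 2744.3 * 367.3 / 319.1 = 3158.83

3158.83 Hz


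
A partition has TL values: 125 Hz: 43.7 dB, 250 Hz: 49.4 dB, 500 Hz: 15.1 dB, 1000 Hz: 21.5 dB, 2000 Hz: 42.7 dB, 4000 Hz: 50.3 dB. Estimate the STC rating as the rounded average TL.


Given TL values at each frequency:
  125 Hz: 43.7 dB
  250 Hz: 49.4 dB
  500 Hz: 15.1 dB
  1000 Hz: 21.5 dB
  2000 Hz: 42.7 dB
  4000 Hz: 50.3 dB
Formula: STC ~ round(average of TL values)
Sum = 43.7 + 49.4 + 15.1 + 21.5 + 42.7 + 50.3 = 222.7
Average = 222.7 / 6 = 37.12
Rounded: 37

37


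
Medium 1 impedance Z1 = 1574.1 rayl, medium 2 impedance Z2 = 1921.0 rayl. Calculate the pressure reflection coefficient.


Given values:
  Z1 = 1574.1 rayl, Z2 = 1921.0 rayl
Formula: R = (Z2 - Z1) / (Z2 + Z1)
Numerator: Z2 - Z1 = 1921.0 - 1574.1 = 346.9
Denominator: Z2 + Z1 = 1921.0 + 1574.1 = 3495.1
R = 346.9 / 3495.1 = 0.0993

0.0993


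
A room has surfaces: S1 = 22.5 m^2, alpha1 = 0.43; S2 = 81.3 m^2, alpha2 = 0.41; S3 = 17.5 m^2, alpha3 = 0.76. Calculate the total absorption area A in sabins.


Given surfaces:
  Surface 1: 22.5 * 0.43 = 9.675
  Surface 2: 81.3 * 0.41 = 33.333
  Surface 3: 17.5 * 0.76 = 13.3
Formula: A = sum(Si * alpha_i)
A = 9.675 + 33.333 + 13.3
A = 56.31

56.31 sabins


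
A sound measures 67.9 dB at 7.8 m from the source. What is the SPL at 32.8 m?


Given values:
  SPL1 = 67.9 dB, r1 = 7.8 m, r2 = 32.8 m
Formula: SPL2 = SPL1 - 20 * log10(r2 / r1)
Compute ratio: r2 / r1 = 32.8 / 7.8 = 4.2051
Compute log10: log10(4.2051) = 0.623776
Compute drop: 20 * 0.623776 = 12.4755
SPL2 = 67.9 - 12.4755 = 55.42

55.42 dB


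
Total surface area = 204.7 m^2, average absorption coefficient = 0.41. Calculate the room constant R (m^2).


Given values:
  S = 204.7 m^2, alpha = 0.41
Formula: R = S * alpha / (1 - alpha)
Numerator: 204.7 * 0.41 = 83.927
Denominator: 1 - 0.41 = 0.59
R = 83.927 / 0.59 = 142.25

142.25 m^2


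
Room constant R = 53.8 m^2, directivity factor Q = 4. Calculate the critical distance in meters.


Given values:
  R = 53.8 m^2, Q = 4
Formula: d_c = 0.141 * sqrt(Q * R)
Compute Q * R = 4 * 53.8 = 215.2
Compute sqrt(215.2) = 14.6697
d_c = 0.141 * 14.6697 = 2.068

2.068 m


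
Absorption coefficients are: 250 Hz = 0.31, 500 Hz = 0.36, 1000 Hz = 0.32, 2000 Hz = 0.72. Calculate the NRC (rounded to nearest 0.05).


Given values:
  a_250 = 0.31, a_500 = 0.36
  a_1000 = 0.32, a_2000 = 0.72
Formula: NRC = (a250 + a500 + a1000 + a2000) / 4
Sum = 0.31 + 0.36 + 0.32 + 0.72 = 1.71
NRC = 1.71 / 4 = 0.4275
Rounded to nearest 0.05: 0.45

0.45
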